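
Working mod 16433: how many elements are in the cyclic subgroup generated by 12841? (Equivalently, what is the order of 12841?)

The order of 12841 must divide p − 1 = 16432 = 2^4 · 13 · 79.
Divisors: 1, 2, 4, 8, 13, 16, 26, 52, 79, 104, 158, 208, 316, 632, 1027, 1264, 2054, 4108, 8216, 16432.
Check each in increasing order: 12841^1 ≡ 12841;  12841^2 ≡ 2559;  12841^4 ≡ 8147;  12841^8 ≡ 722;  12841^13 ≡ 5824;  12841^16 ≡ 11861;  12841^26 ≡ 1264;  12841^52 ≡ 3695;  12841^79 ≡ 3375;  12841^104 ≡ 13635;  12841^158 ≡ 2556;  12841^208 ≡ 6696;  12841^316 ≡ 9235;  12841^632 ≡ 14388;  12841^1027 ≡ 9372;  12841^1264 ≡ 8043;  12841^2054 ≡ 16432;  12841^4108 ≡ 1.
Smallest exponent giving 1 is 4108.

4108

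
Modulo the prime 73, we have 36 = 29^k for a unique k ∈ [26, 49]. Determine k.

44

Compute 29^26 mod 73 = 23, then multiply by 29 repeatedly:
  29^26=23  29^27=10  29^28=71  29^29=15  29^30=70
  29^31=59  29^32=32  29^33=52  29^34=48  29^35=5
  29^36=72  29^37=44  29^38=35  29^39=66  29^40=16
  29^41=26  29^42=24  29^43=39  29^44=36
Found 36 at exponent 44.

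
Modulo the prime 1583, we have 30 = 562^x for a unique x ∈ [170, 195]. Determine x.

Compute 562^170 mod 1583 = 468, then multiply by 562 repeatedly:
  562^170=468  562^171=238  562^172=784  562^173=534  562^174=921
  562^175=1544  562^176=244  562^177=990  562^178=747  562^179=319
  562^180=399  562^181=1035  562^182=709  562^183=1125  562^184=633
  562^185=1154  562^186=1101  562^187=1392  562^188=302  562^189=343
  562^190=1223  562^191=304  562^192=1467  562^193=1294  562^194=631
  562^195=30
Found 30 at exponent 195.

195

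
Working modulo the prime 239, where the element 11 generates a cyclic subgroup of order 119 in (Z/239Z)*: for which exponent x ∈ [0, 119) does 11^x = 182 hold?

Baby-step giant-step with m = ceil(sqrt(119)) = 11.
Baby table (11^j mod 239 for j=0..10):
  0:1  1:11  2:121  3:136  4:62  5:204  6:93  7:67
  8:20  9:220  10:30
Giant step factor: 11^(-11) ≡ 218 (mod 239).
Scan 182·218^i mod 239 for i = 0, 1, …:
  i=0: 182   i=1: 2   i=2: 197   i=3: 165
  i=4: 120   i=5: 109   i=6: 101   i=7: 30
Match at i=7, j=10: x = 7·11 + 10 = 87.

87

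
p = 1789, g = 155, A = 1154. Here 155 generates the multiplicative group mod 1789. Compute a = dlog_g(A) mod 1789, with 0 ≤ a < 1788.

638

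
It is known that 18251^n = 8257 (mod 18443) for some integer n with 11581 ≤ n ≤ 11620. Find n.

Compute 18251^11581 mod 18443 = 13514, then multiply by 18251 repeatedly:
  18251^11581=13514  18251^11582=5775  18251^11583=16223  18251^11584=2051  18251^11585=11954
  18251^11586=10207  18251^11587=13657  18251^11588=15205  18251^11589=13077  18251^11590=15907
  18251^11591=7394  18251^11592=463  18251^11593=3319  18251^11594=8257
Found 8257 at exponent 11594.

11594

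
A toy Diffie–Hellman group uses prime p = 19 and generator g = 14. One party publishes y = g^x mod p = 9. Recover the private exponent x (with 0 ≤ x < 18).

14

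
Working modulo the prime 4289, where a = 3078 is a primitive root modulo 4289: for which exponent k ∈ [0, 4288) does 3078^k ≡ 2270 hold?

1718

Baby-step giant-step with m = ceil(sqrt(4288)) = 66.
Baby table (3078^j mod 4289 for j=0..65):
  0:1  1:3078  2:3972  3:2166  4:1842  5:3907  6:3679  7:1002
  8:365  9:4041  10:98  11:1414  12:3246  13:2107  14:378  15:1165
  16:266  17:3838  18:1458  19:1430  20:1026  21:1324  22:722  23:614
  24:2732  25:2656  26:334  27:2981  28:1347  29:2892  30:1901  31:1082
  32:2132  33:126  34:1818  35:2948  36:2709  37:486  38:3336  39:342
  40:1871  41:3100  42:3064  43:3770  44:2315  45:1541  46:3853  47:449
  48:964  49:3493  50:3220  51:3570  52:42  53:606  54:3842  55:903
  56:162  57:1112  58:114  59:3483  60:2463  61:2451  62:4116  63:3631
  64:3373  65:2714
Giant step factor: 3078^(-66) ≡ 3649 (mod 4289).
Scan 2270·3649^i mod 4289 for i = 0, 1, …:
  i=0: 2270   i=1: 1171   i=2: 1135   i=3: 2730
  i=4: 2712   i=5: 1365   i=6: 1356   i=7: 2827
  i=8: 678   i=9: 3558     …   i=25: 2594
  i=26: 3972
Match at i=26, j=2: k = 26·66 + 2 = 1718.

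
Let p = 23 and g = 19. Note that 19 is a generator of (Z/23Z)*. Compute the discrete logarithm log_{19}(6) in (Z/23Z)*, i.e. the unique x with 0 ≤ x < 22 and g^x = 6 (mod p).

10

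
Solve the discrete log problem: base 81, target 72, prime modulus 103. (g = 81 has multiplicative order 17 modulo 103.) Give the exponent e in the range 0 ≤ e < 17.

2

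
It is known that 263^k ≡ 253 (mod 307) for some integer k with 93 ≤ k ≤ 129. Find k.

129

Compute 263^93 mod 307 = 163, then multiply by 263 repeatedly:
  263^93=163  263^94=196  263^95=279  263^96=4  263^97=131
  263^98=69  263^99=34  263^100=39  263^101=126  263^102=289
  263^103=178  263^104=150  263^105=154  263^106=285  263^107=47
  263^108=81  263^109=120  263^110=246  263^111=228  263^112=99
  263^113=249  263^114=96  263^115=74  263^116=121  263^117=202
  263^118=15  263^119=261  263^120=182  263^121=281  263^122=223
  263^123=12  263^124=86  263^125=207  263^126=102  263^127=117
  263^128=71  263^129=253
Found 253 at exponent 129.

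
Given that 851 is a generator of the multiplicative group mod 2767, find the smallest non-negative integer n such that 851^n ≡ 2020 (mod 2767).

898

Baby-step giant-step with m = ceil(sqrt(2766)) = 53.
Baby table (851^j mod 2767 for j=0..52):
  0:1  1:851  2:2014  3:1141  4:2541  5:1364  6:1391  7:2232
  8:1270  9:1640  10:1072  11:1929  12:748  13:138  14:1224  15:1232
  16:2506  17:2016  18:76  19:1035  20:879  21:939  22:2193  23:1285
  24:570  25:845  26:2442  27:125  28:1229  29:2720  30:1508  31:2187
  32:1713  33:2321  34:2300  35:1031  36:242  37:1184  38:396  39:2189
  40:648  41:815  42:1815  43:579  44:203  45:1199  46:2093  47:1962
  48:1161  49:192  50:139  51:2075  52:479
Giant step factor: 851^(-53) ≡ 305 (mod 2767).
Scan 2020·305^i mod 2767 for i = 0, 1, …:
  i=0: 2020   i=1: 1826   i=2: 763   i=3: 287
  i=4: 1758   i=5: 2159   i=6: 2716   i=7: 1047
  i=8: 1130   i=9: 1542     …   i=15: 572
  i=16: 139
Match at i=16, j=50: n = 16·53 + 50 = 898.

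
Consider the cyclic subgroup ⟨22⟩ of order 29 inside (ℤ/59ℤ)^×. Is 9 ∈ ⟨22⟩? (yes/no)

yes

9 ∈ ⟨22⟩ iff 9^29 ≡ 1 (mod 59), since |⟨22⟩| = 29.
9^29 mod 59 = 1.
Since 1 = 1, 9 lies in the subgroup.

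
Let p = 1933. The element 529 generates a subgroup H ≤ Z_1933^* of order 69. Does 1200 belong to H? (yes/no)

1200 ∈ ⟨529⟩ iff 1200^69 ≡ 1 (mod 1933), since |⟨529⟩| = 69.
1200^69 mod 1933 = 1.
Since 1 = 1, 1200 lies in the subgroup.

yes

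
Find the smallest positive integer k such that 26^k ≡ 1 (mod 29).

The order of 26 must divide p − 1 = 28 = 2^2 · 7.
Divisors: 1, 2, 4, 7, 14, 28.
Check each in increasing order: 26^1 ≡ 26;  26^2 ≡ 9;  26^4 ≡ 23;  26^7 ≡ 17;  26^14 ≡ 28;  26^28 ≡ 1.
Smallest exponent giving 1 is 28.

28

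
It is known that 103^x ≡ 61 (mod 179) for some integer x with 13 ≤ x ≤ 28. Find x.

14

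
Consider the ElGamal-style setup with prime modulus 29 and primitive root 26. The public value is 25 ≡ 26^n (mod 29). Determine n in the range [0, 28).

20

Successive powers of 26 modulo 29:
  26^0=1  26^1=26  26^2=9  26^3=2  26^4=23  26^5=18
  26^6=4  26^7=17  26^8=7  26^9=8  26^10=5  26^11=14
  26^12=16  26^13=10  26^14=28  26^15=3  26^16=20  26^17=27
  26^18=6  26^19=11  26^20=25
So 26^20 ≡ 25 (mod 29), giving n = 20.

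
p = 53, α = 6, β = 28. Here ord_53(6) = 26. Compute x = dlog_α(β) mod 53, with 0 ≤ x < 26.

Successive powers of 6 modulo 53:
  6^0=1  6^1=6  6^2=36  6^3=4  6^4=24  6^5=38
  6^6=16  6^7=43  6^8=46  6^9=11  6^10=13  6^11=25
  6^12=44  6^13=52  6^14=47  6^15=17  6^16=49  6^17=29
  6^18=15  6^19=37  6^20=10  6^21=7  6^22=42  6^23=40
  6^24=28
So 6^24 ≡ 28 (mod 53), giving x = 24.

24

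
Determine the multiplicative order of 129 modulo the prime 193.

The order of 129 must divide p − 1 = 192 = 2^6 · 3.
Divisors: 1, 2, 3, 4, 6, 8, 12, 16, 24, 32, 48, 64, 96, 192.
Check each in increasing order: 129^1 ≡ 129;  129^2 ≡ 43;  129^3 ≡ 143;  129^4 ≡ 112;  129^6 ≡ 184;  129^8 ≡ 192;  129^12 ≡ 81;  129^16 ≡ 1.
Smallest exponent giving 1 is 16.

16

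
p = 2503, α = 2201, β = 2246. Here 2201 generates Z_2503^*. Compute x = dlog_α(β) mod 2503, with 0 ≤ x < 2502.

1247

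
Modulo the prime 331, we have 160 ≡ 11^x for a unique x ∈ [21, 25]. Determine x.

Compute 11^21 mod 331 = 15, then multiply by 11 repeatedly:
  11^21=15  11^22=165  11^23=160
Found 160 at exponent 23.

23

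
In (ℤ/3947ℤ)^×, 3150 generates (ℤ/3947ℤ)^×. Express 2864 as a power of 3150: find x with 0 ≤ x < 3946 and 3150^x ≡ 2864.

Baby-step giant-step with m = ceil(sqrt(3946)) = 63.
Baby table (3150^j mod 3947 for j=0..62):
  0:1  1:3150  2:3689  3:382  4:3412  5:119  6:3832  7:874
  8:2041  9:3434  10:2320  11:2103  12:1384  13:2112  14:2105  15:3737
  16:1596  17:2869  18:2667  19:1834  20:2639  21:468  22:1969  23:1613
  24:1161  25:2228  26:434  27:1438  28:2491  29:14  30:683  31:335
  32:1401  33:404  34:1666  35:2337  36:395  37:945  38:712  39:904
  40:1813  41:3588  42:1939  43:1841  44:1007  45:2609  46:696  47:1815
  48:1994  49:1423  50:2605  51:3884  52:2847  53:466  54:3563  55:2129
  56:397  57:3298  58:196  59:1668  60:743  61:3826  62:1709
Giant step factor: 3150^(-63) ≡ 2194 (mod 3947).
Scan 2864·2194^i mod 3947 for i = 0, 1, …:
  i=0: 2864   i=1: 3939   i=2: 2183   i=3: 1791
  i=4: 2189   i=5: 3114   i=6: 3806   i=7: 2459
  i=8: 3444   i=9: 1578     …   i=50: 2744
  i=51: 1161
Match at i=51, j=24: x = 51·63 + 24 = 3237.

3237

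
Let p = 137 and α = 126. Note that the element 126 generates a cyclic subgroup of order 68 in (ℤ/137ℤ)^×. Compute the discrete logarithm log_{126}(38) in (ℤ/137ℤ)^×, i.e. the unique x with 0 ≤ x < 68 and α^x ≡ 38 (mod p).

Baby-step giant-step with m = ceil(sqrt(68)) = 9.
Baby table (126^j mod 137 for j=0..8):
  0:1  1:126  2:121  3:39  4:119  5:61  6:14  7:120
  8:50
Giant step factor: 126^(-9) ≡ 68 (mod 137).
Scan 38·68^i mod 137 for i = 0, 1, …:
  i=0: 38   i=1: 118   i=2: 78   i=3: 98
  i=4: 88   i=5: 93   i=6: 22   i=7: 126
Match at i=7, j=1: x = 7·9 + 1 = 64.

64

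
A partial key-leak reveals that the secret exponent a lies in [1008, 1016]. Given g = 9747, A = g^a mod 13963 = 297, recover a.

Compute 9747^1008 mod 13963 = 297, then multiply by 9747 repeatedly:
  9747^1008=297
Found 297 at exponent 1008.

1008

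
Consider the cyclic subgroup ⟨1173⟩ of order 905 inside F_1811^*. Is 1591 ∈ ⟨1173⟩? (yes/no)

no

1591 ∈ ⟨1173⟩ iff 1591^905 ≡ 1 (mod 1811), since |⟨1173⟩| = 905.
1591^905 mod 1811 = 1810.
Since 1810 ≠ 1, 1591 does not lie in the subgroup.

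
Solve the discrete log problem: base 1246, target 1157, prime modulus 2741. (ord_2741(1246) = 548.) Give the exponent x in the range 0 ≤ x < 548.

Baby-step giant-step with m = ceil(sqrt(548)) = 24.
Baby table (1246^j mod 2741 for j=0..23):
  0:1  1:1246  2:1110  3:1596  4:1391  5:874  6:827  7:2567
  8:2476  9:1471  10:1878  11:1915  12:1420  13:1375  14:125  15:2254
  16:1700  17:2148  18:1192  19:2351  20:1958  21:178  22:2508  23:228
Giant step factor: 1246^(-24) ≡ 1070 (mod 2741).
Scan 1157·1070^i mod 2741 for i = 0, 1, …:
  i=0: 1157   i=1: 1799   i=2: 748   i=3: 2729
  i=4: 865   i=5: 1833   i=6: 1495   i=7: 1647
  i=8: 2568   i=9: 1278     …   i=16: 322
  i=17: 1915
Match at i=17, j=11: x = 17·24 + 11 = 419.

419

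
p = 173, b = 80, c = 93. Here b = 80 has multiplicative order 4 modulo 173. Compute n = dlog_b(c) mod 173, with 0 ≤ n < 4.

Successive powers of 80 modulo 173:
  80^0=1  80^1=80  80^2=172  80^3=93
So 80^3 ≡ 93 (mod 173), giving n = 3.

3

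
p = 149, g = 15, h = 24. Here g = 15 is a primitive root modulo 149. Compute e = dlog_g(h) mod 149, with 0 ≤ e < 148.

Baby-step giant-step with m = ceil(sqrt(148)) = 13.
Baby table (15^j mod 149 for j=0..12):
  0:1  1:15  2:76  3:97  4:114  5:71  6:22  7:32
  8:33  9:48  10:124  11:72  12:37
Giant step factor: 15^(-13) ≡ 109 (mod 149).
Scan 24·109^i mod 149 for i = 0, 1, …:
  i=0: 24   i=1: 83   i=2: 107   i=3: 41
  i=4: 148   i=5: 40   i=6: 39   i=7: 79
  i=8: 118   i=9: 48
Match at i=9, j=9: e = 9·13 + 9 = 126.

126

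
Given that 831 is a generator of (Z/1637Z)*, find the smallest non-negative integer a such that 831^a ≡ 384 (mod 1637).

112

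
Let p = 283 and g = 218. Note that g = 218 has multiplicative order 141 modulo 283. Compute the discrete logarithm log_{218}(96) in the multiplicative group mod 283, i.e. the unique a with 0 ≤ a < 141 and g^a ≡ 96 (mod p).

Baby-step giant-step with m = ceil(sqrt(141)) = 12.
Baby table (218^j mod 283 for j=0..11):
  0:1  1:218  2:263  3:168  4:117  5:36  6:207  7:129
  8:105  9:250  10:164  11:94
Giant step factor: 218^(-12) ≡ 61 (mod 283).
Scan 96·61^i mod 283 for i = 0, 1, …:
  i=0: 96   i=1: 196   i=2: 70   i=3: 25
  i=4: 110   i=5: 201   i=6: 92   i=7: 235
  i=8: 185   i=9: 248   i=10: 129
Match at i=10, j=7: a = 10·12 + 7 = 127.

127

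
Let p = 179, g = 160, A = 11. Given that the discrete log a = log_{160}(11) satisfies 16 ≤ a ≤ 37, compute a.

Compute 160^16 mod 179 = 117, then multiply by 160 repeatedly:
  160^16=117  160^17=104  160^18=172  160^19=133  160^20=158
  160^21=41  160^22=116  160^23=123  160^24=169  160^25=11
Found 11 at exponent 25.

25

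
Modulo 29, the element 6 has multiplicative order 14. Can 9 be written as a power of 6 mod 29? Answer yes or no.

yes

9 ∈ ⟨6⟩ iff 9^14 ≡ 1 (mod 29), since |⟨6⟩| = 14.
9^14 mod 29 = 1.
Since 1 = 1, 9 lies in the subgroup.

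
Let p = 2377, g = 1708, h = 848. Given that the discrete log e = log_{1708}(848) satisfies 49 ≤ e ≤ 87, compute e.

57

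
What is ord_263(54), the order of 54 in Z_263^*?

131

The order of 54 must divide p − 1 = 262 = 2 · 131.
Divisors: 1, 2, 131, 262.
Check each in increasing order: 54^1 ≡ 54;  54^2 ≡ 23;  54^131 ≡ 1.
Smallest exponent giving 1 is 131.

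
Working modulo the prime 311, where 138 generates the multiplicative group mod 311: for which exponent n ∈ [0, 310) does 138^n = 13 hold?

20

Successive powers of 138 modulo 311:
  138^0=1  138^1=138  138^2=73  138^3=122  138^4=42  138^5=198
  138^6=267  138^7=148  138^8=209  138^9=230  138^10=18  138^11=307
  138^12=70  138^13=19  138^14=134  138^15=143  138^16=141  138^17=176
  138^18=30  138^19=97  138^20=13
So 138^20 ≡ 13 (mod 311), giving n = 20.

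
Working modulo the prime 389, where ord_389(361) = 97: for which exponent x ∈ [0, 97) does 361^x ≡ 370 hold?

49

Baby-step giant-step with m = ceil(sqrt(97)) = 10.
Baby table (361^j mod 389 for j=0..9):
  0:1  1:361  2:6  3:221  4:36  5:159  6:216  7:176
  8:129  9:278
Giant step factor: 361^(-10) ≡ 97 (mod 389).
Scan 370·97^i mod 389 for i = 0, 1, …:
  i=0: 370   i=1: 102   i=2: 169   i=3: 55
  i=4: 278
Match at i=4, j=9: x = 4·10 + 9 = 49.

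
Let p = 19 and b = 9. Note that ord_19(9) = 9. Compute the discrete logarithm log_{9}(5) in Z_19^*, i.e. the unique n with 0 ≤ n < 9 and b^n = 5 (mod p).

2

Successive powers of 9 modulo 19:
  9^0=1  9^1=9  9^2=5
So 9^2 ≡ 5 (mod 19), giving n = 2.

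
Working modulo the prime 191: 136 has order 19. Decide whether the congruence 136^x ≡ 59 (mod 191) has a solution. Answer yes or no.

59 ∈ ⟨136⟩ iff 59^19 ≡ 1 (mod 191), since |⟨136⟩| = 19.
59^19 mod 191 = 184.
Since 184 ≠ 1, 59 does not lie in the subgroup.

no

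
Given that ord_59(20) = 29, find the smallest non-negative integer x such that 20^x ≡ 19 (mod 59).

12

Successive powers of 20 modulo 59:
  20^0=1  20^1=20  20^2=46  20^3=35  20^4=51  20^5=17
  20^6=45  20^7=15  20^8=5  20^9=41  20^10=53  20^11=57
  20^12=19
So 20^12 ≡ 19 (mod 59), giving x = 12.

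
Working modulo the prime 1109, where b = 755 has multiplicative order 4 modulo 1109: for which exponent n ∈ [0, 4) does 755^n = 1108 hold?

2

Successive powers of 755 modulo 1109:
  755^0=1  755^1=755  755^2=1108
So 755^2 ≡ 1108 (mod 1109), giving n = 2.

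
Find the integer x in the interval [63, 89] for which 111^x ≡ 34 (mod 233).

71

Compute 111^63 mod 233 = 17, then multiply by 111 repeatedly:
  111^63=17  111^64=23  111^65=223  111^66=55  111^67=47
  111^68=91  111^69=82  111^70=15  111^71=34
Found 34 at exponent 71.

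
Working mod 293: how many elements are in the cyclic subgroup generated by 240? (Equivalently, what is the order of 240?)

The order of 240 must divide p − 1 = 292 = 2^2 · 73.
Divisors: 1, 2, 4, 73, 146, 292.
Check each in increasing order: 240^1 ≡ 240;  240^2 ≡ 172;  240^4 ≡ 284;  240^73 ≡ 292;  240^146 ≡ 1.
Smallest exponent giving 1 is 146.

146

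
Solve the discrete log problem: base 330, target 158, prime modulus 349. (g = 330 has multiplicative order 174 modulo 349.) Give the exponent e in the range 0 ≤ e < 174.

140

Baby-step giant-step with m = ceil(sqrt(174)) = 14.
Baby table (330^j mod 349 for j=0..13):
  0:1  1:330  2:12  3:121  4:144  5:56  6:332  7:323
  8:145  9:37  10:344  11:95  12:289  13:93
Giant step factor: 330^(-14) ≡ 111 (mod 349).
Scan 158·111^i mod 349 for i = 0, 1, …:
  i=0: 158   i=1: 88   i=2: 345   i=3: 254
  i=4: 274   i=5: 51   i=6: 77   i=7: 171
  i=8: 135   i=9: 327   i=10: 1
Match at i=10, j=0: e = 10·14 + 0 = 140.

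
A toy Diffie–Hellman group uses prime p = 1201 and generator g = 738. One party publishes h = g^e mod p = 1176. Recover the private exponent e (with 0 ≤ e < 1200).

Successive powers of 738 modulo 1201:
  738^0=1  738^1=738  738^2=591  738^3=195  738^4=991  738^5=1150
  738^6=794  738^7=1085  738^8=864  738^9=1102  738^10=199  738^11=340
  738^12=1112  738^13=373  738^14=245  738^15=660  738^16=675  738^17=936
  738^18=193  738^19=716  738^20=1169  738^21=404  738^22=304  738^23=966
  738^24=715  738^25=431  738^26=1014  738^27=109  738^28=1176
So 738^28 ≡ 1176 (mod 1201), giving e = 28.

28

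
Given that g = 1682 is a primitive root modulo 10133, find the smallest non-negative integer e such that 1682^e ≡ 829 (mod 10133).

3747

Baby-step giant-step with m = ceil(sqrt(10132)) = 101.
Baby table (1682^j mod 10133 for j=0..100):
  0:1  1:1682  2:2017  3:8172  4:4956  5:6666  6:5114  7:8964
  8:9677  9:3116  10:2351  11:2512  12:9856  13:204  14:8739  15:6148
  16:5276  17:7857  18:2042  19:9690  20:4716  21:8306  22:7418  23:3353
  24:5798  25:4290  26:1084  27:9481  28:7833  29:2206  30:1814  31:1115
  32:825  33:9562  34:2213  35:3455  36:5101  37:7364  38:3722  39:8343
  40:8854  41:7051  42:4172  43:5268  44:4534  45:6172  46:5112  47:5600
  48:5643  49:7038  50:2572  51:9446  52:9761  53:2542  54:9651  55:10049
  56:574  57:2833  58:2596  59:9282  60:7504  61:6143  62:6999  63:7905
  64:1714  65:5176  66:1785  67:3002  68:3130  69:5633  70:351  71:2668
  72:8790  73:733  74:6813  75:9176  76:1473  77:5134  78:2072  79:9485
  80:4428  81:141  82:4103  83:673  84:7223  85:9752  86:7670  87:1631
  88:7432  89:6635  90:3637  91:7235  92:9670  93:1475  94:8498  95:6106
  96:5563  97:4207  98:3340  99:4198  100:8468
Giant step factor: 1682^(-101) ≡ 8301 (mod 10133).
Scan 829·8301^i mod 10133 for i = 0, 1, …:
  i=0: 829   i=1: 1222   i=2: 689   i=3: 4377
  i=4: 6672   i=5: 7427   i=6: 2355   i=7: 2298
  i=8: 5392   i=9: 1531     …   i=36: 2449
  i=37: 2351
Match at i=37, j=10: e = 37·101 + 10 = 3747.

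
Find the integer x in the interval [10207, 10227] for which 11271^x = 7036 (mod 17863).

10223

Compute 11271^10207 mod 17863 = 10862, then multiply by 11271 repeatedly:
  11271^10207=10862  11271^10208=10463  11271^10209=14810  11271^10210=11638  11271^10211=3889
  11271^10212=14980  11271^10213=16367  11271^10214=1256  11271^10215=8880  11271^10216=91
  11271^10217=7470  11271^10218=6051  11271^10219=17750  11271^10220=12513  11271^10221=5638
  11271^10222=7207  11271^10223=7036
Found 7036 at exponent 10223.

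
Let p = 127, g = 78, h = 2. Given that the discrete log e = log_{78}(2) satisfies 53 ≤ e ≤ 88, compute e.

Compute 78^53 mod 127 = 114, then multiply by 78 repeatedly:
  78^53=114  78^54=2
Found 2 at exponent 54.

54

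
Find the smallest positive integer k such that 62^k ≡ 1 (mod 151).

The order of 62 must divide p − 1 = 150 = 2 · 3 · 5^2.
Divisors: 1, 2, 3, 5, 6, 10, 15, 25, 30, 50, 75, 150.
Check each in increasing order: 62^1 ≡ 62;  62^2 ≡ 69;  62^3 ≡ 50;  62^5 ≡ 128;  62^6 ≡ 84;  62^10 ≡ 76;  62^15 ≡ 64;  62^25 ≡ 32;  62^30 ≡ 19;  62^50 ≡ 118;  62^75 ≡ 1.
Smallest exponent giving 1 is 75.

75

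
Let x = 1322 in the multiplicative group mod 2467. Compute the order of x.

The order of 1322 must divide p − 1 = 2466 = 2 · 3^2 · 137.
Divisors: 1, 2, 3, 6, 9, 18, 137, 274, 411, 822, 1233, 2466.
Check each in increasing order: 1322^1 ≡ 1322;  1322^2 ≡ 1048;  1322^3 ≡ 1469;  1322^6 ≡ 1803;  1322^9 ≡ 1516;  1322^18 ≡ 1479;  1322^137 ≡ 411;  1322^274 ≡ 1165;  1322^411 ≡ 217;  1322^822 ≡ 216;  1322^1233 ≡ 2466;  1322^2466 ≡ 1.
Smallest exponent giving 1 is 2466.

2466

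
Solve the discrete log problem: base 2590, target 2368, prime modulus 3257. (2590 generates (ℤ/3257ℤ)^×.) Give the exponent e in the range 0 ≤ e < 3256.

Baby-step giant-step with m = ceil(sqrt(3256)) = 58.
Baby table (2590^j mod 3257 for j=0..57):
  0:1  1:2590  2:1937  3:1050  4:3162  5:1482  6:1634  7:1217
  8:2511  9:2518  10:1106  11:1637  12:2473  13:1808  14:2411  15:821
  16:2826  17:861  18:2202  19:173  20:1861  21:2887  22:2515  23:3107
  24:2340  25:2580  26:2093  27:1222  28:2433  29:2432  30:3099  31:1162
  32:112  33:207  34:1982  35:348  36:2388  37:3134  38:616  39:2767
  40:1130  41:1914  42:106  43:952  44:131  45:562  46:2958  47:756
  48:583  49:1979  50:2349  51:3091  52:3241  53:901  54:1578  55:2742
  56:1520  57:2344
Giant step factor: 2590^(-58) ≡ 37 (mod 3257).
Scan 2368·37^i mod 3257 for i = 0, 1, …:
  i=0: 2368   i=1: 2934   i=2: 1077   i=3: 765
  i=4: 2249   i=5: 1788   i=6: 1016   i=7: 1765
  i=8: 165   i=9: 2848     …   i=41: 1465
  i=42: 2093
Match at i=42, j=26: e = 42·58 + 26 = 2462.

2462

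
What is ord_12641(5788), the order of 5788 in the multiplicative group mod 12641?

2528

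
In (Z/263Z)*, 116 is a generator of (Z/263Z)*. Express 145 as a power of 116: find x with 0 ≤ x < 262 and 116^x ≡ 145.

156

Baby-step giant-step with m = ceil(sqrt(262)) = 17.
Baby table (116^j mod 263 for j=0..16):
  0:1  1:116  2:43  3:254  4:8  5:139  6:81  7:191
  8:64  9:60  10:122  11:213  12:249  13:217  14:187  15:126
  16:151
Giant step factor: 116^(-17) ≡ 5 (mod 263).
Scan 145·5^i mod 263 for i = 0, 1, …:
  i=0: 145   i=1: 199   i=2: 206   i=3: 241
  i=4: 153   i=5: 239   i=6: 143   i=7: 189
  i=8: 156   i=9: 254
Match at i=9, j=3: x = 9·17 + 3 = 156.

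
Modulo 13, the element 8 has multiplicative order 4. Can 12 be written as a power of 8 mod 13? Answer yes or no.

12 ∈ ⟨8⟩ iff 12^4 ≡ 1 (mod 13), since |⟨8⟩| = 4.
12^4 mod 13 = 1.
Since 1 = 1, 12 lies in the subgroup.

yes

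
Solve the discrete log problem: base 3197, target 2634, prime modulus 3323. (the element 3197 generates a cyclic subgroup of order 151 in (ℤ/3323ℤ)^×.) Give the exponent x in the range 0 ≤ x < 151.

117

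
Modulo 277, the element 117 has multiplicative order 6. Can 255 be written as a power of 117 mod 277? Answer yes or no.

⟨117⟩ has order 6; its elements mod 277 are {1, 116, 117, 160, 161, 276}.
255 is not in this set.

no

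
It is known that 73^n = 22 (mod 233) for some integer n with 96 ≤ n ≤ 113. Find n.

109

Compute 73^96 mod 233 = 16, then multiply by 73 repeatedly:
  73^96=16  73^97=3  73^98=219  73^99=143  73^100=187
  73^101=137  73^102=215  73^103=84  73^104=74  73^105=43
  73^106=110  73^107=108  73^108=195  73^109=22
Found 22 at exponent 109.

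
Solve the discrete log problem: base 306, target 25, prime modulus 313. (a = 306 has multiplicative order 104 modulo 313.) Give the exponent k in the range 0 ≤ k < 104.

Baby-step giant-step with m = ceil(sqrt(104)) = 11.
Baby table (306^j mod 313 for j=0..10):
  0:1  1:306  2:49  3:283  4:210  5:95  6:274  7:273
  8:280  9:231  10:261
Giant step factor: 306^(-11) ≡ 178 (mod 313).
Scan 25·178^i mod 313 for i = 0, 1, …:
  i=0: 25   i=1: 68   i=2: 210
Match at i=2, j=4: k = 2·11 + 4 = 26.

26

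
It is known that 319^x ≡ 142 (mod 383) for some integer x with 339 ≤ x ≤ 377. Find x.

354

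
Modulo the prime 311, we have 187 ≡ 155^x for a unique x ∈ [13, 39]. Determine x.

22

Compute 155^13 mod 311 = 44, then multiply by 155 repeatedly:
  155^13=44  155^14=289  155^15=11  155^16=150  155^17=236
  155^18=193  155^19=59  155^20=126  155^21=248  155^22=187
Found 187 at exponent 22.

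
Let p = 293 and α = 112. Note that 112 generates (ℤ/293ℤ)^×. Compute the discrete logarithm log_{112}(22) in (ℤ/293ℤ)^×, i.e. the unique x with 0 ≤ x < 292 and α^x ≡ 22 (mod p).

88

Baby-step giant-step with m = ceil(sqrt(292)) = 18.
Baby table (112^j mod 293 for j=0..17):
  0:1  1:112  2:238  3:286  4:95  5:92  6:49  7:214
  8:235  9:243  10:260  11:113  12:57  13:231  14:88  15:187
  16:141  17:263
Giant step factor: 112^(-18) ≡ 216 (mod 293).
Scan 22·216^i mod 293 for i = 0, 1, …:
  i=0: 22   i=1: 64   i=2: 53   i=3: 21
  i=4: 141
Match at i=4, j=16: x = 4·18 + 16 = 88.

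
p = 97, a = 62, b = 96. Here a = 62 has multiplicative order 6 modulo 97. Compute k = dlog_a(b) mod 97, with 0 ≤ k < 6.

Successive powers of 62 modulo 97:
  62^0=1  62^1=62  62^2=61  62^3=96
So 62^3 ≡ 96 (mod 97), giving k = 3.

3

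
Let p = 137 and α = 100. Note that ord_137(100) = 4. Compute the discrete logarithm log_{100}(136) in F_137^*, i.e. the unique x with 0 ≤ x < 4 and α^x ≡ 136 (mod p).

2

Successive powers of 100 modulo 137:
  100^0=1  100^1=100  100^2=136
So 100^2 ≡ 136 (mod 137), giving x = 2.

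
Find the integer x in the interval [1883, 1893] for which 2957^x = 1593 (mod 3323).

1893

Compute 2957^1883 mod 3323 = 2226, then multiply by 2957 repeatedly:
  2957^1883=2226  2957^1884=2742  2957^1885=3297  2957^1886=2870  2957^1887=2971
  2957^1888=2558  2957^1889=858  2957^1890=1657  2957^1891=1647  2957^1892=1984
  2957^1893=1593
Found 1593 at exponent 1893.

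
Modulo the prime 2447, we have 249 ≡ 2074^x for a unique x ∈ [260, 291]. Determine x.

261

Compute 2074^260 mod 2447 = 1377, then multiply by 2074 repeatedly:
  2074^260=1377  2074^261=249
Found 249 at exponent 261.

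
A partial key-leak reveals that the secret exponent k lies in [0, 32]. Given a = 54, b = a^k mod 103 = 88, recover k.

Compute 54^0 mod 103 = 1, then multiply by 54 repeatedly:
  54^0=1  54^1=54  54^2=32  54^3=80  54^4=97
  54^5=88
Found 88 at exponent 5.

5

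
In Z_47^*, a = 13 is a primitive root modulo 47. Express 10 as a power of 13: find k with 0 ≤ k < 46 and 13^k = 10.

31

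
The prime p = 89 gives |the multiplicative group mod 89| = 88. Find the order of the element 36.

44

The order of 36 must divide p − 1 = 88 = 2^3 · 11.
Divisors: 1, 2, 4, 8, 11, 22, 44, 88.
Check each in increasing order: 36^1 ≡ 36;  36^2 ≡ 50;  36^4 ≡ 8;  36^8 ≡ 64;  36^11 ≡ 34;  36^22 ≡ 88;  36^44 ≡ 1.
Smallest exponent giving 1 is 44.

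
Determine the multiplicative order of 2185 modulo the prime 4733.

26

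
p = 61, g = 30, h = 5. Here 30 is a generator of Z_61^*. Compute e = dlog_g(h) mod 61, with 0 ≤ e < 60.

38

Baby-step giant-step with m = ceil(sqrt(60)) = 8.
Baby table (30^j mod 61 for j=0..7):
  0:1  1:30  2:46  3:38  4:42  5:40  6:41  7:10
Giant step factor: 30^(-8) ≡ 12 (mod 61).
Scan 5·12^i mod 61 for i = 0, 1, …:
  i=0: 5   i=1: 60   i=2: 49   i=3: 39
  i=4: 41
Match at i=4, j=6: e = 4·8 + 6 = 38.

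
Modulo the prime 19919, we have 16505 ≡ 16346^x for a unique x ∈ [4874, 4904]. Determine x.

4891

Compute 16346^4874 mod 19919 = 17869, then multiply by 16346 repeatedly:
  16346^4874=17869  16346^4875=14377  16346^4876=2080  16346^4877=17866  16346^4878=5177
  16346^4879=7330  16346^4880=3395  16346^4881=336  16346^4882=14531  16346^4883=9570
  16346^4884=7313  16346^4885=4379  16346^4886=10167  16346^4887=5565  16346^4888=15336
  16346^4889=1641  16346^4890=12812  16346^4891=16505
Found 16505 at exponent 4891.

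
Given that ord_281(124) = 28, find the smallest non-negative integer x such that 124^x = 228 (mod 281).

Successive powers of 124 modulo 281:
  124^0=1  124^1=124  124^2=202  124^3=39  124^4=59  124^5=10
  124^6=116  124^7=53  124^8=109  124^9=28  124^10=100  124^11=36
  124^12=249  124^13=247  124^14=280  124^15=157  124^16=79  124^17=242
  124^18=222  124^19=271  124^20=165  124^21=228
So 124^21 ≡ 228 (mod 281), giving x = 21.

21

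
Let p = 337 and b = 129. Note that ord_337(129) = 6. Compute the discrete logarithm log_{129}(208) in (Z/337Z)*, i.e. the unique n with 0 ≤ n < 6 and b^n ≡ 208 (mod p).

4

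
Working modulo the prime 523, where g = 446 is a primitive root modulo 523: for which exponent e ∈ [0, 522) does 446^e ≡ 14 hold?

321

Baby-step giant-step with m = ceil(sqrt(522)) = 23.
Baby table (446^j mod 523 for j=0..22):
  0:1  1:446  2:176  3:46  4:119  5:251  6:24  7:244
  8:40  9:58  10:241  11:271  12:53  13:103  14:437  15:346
  16:31  17:228  18:226  19:380  20:28  21:459  22:221
Giant step factor: 446^(-23) ≡ 67 (mod 523).
Scan 14·67^i mod 523 for i = 0, 1, …:
  i=0: 14   i=1: 415   i=2: 86   i=3: 9
  i=4: 80   i=5: 130   i=6: 342   i=7: 425
  i=8: 233   i=9: 444   i=10: 460   i=11: 486
  i=12: 136   i=13: 221
Match at i=13, j=22: e = 13·23 + 22 = 321.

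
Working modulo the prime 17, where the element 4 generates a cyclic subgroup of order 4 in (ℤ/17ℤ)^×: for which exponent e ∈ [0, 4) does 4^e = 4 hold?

1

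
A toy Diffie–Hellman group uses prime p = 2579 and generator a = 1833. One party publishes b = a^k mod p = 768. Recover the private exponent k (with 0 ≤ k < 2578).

1142

Baby-step giant-step with m = ceil(sqrt(2578)) = 51.
Baby table (1833^j mod 2579 for j=0..50):
  0:1  1:1833  2:2031  3:1326  4:1140  5:630  6:1977  7:346
  8:2363  9:1238  10:2313  11:2432  12:1344  13:607  14:1082  15:55
  16:234  17:808  18:718  19:804  20:1123  21:417  22:977  23:1015
  24:1036  25:844  26:2231  27:1708  28:2437  29:193  30:446  31:2554
  32:597  33:805  34:377  35:2448  36:2303  37:2155  38:1666  39:242
  40:2577  41:1492  42:1096  43:2506  44:299  45:1319  46:1204  47:1887
  48:432  49:103  50:532
Giant step factor: 1833^(-51) ≡ 693 (mod 2579).
Scan 768·693^i mod 2579 for i = 0, 1, …:
  i=0: 768   i=1: 950   i=2: 705   i=3: 1134
  i=4: 1846   i=5: 94   i=6: 667   i=7: 590
  i=8: 1388   i=9: 2496     …   i=21: 50
  i=22: 1123
Match at i=22, j=20: k = 22·51 + 20 = 1142.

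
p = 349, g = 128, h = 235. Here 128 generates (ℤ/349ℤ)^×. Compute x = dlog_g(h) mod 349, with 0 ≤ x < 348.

155

Baby-step giant-step with m = ceil(sqrt(348)) = 19.
Baby table (128^j mod 349 for j=0..18):
  0:1  1:128  2:330  3:11  4:12  5:140  6:121  7:132
  8:144  9:284  10:56  11:188  12:332  13:267  14:323  15:162
  16:145  17:63  18:37
Giant step factor: 128^(-19) ≡ 114 (mod 349).
Scan 235·114^i mod 349 for i = 0, 1, …:
  i=0: 235   i=1: 266   i=2: 310   i=3: 91
  i=4: 253   i=5: 224   i=6: 59   i=7: 95
  i=8: 11
Match at i=8, j=3: x = 8·19 + 3 = 155.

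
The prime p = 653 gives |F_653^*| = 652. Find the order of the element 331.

652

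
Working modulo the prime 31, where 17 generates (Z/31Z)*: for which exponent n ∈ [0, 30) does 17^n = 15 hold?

Successive powers of 17 modulo 31:
  17^0=1  17^1=17  17^2=10  17^3=15
So 17^3 ≡ 15 (mod 31), giving n = 3.

3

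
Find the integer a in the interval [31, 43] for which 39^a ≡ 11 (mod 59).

Compute 39^31 mod 59 = 13, then multiply by 39 repeatedly:
  39^31=13  39^32=35  39^33=8  39^34=17  39^35=14
  39^36=15  39^37=54  39^38=41  39^39=6  39^40=57
  39^41=40  39^42=26  39^43=11
Found 11 at exponent 43.

43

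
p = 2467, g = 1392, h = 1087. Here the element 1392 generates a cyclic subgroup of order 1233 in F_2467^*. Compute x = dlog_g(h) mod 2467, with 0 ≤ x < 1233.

1059

Baby-step giant-step with m = ceil(sqrt(1233)) = 36.
Baby table (1392^j mod 2467 for j=0..35):
  0:1  1:1392  2:1069  3:447  4:540  5:1712  6:2449  7:2081
  8:494  9:1822  10:148  11:1255  12:324  13:2014  14:976  15:1742
  16:2270  17:2080  18:1569  19:753  20:2168  21:715  22:1079  23:2032
  24:1362  25:1248  26:448  27:1932  28:314  29:429  30:154  31:2206
  32:1804  33:2229  34:1749  35:2146
Giant step factor: 1392^(-36) ≡ 914 (mod 2467).
Scan 1087·914^i mod 2467 for i = 0, 1, …:
  i=0: 1087   i=1: 1784   i=2: 2356   i=3: 2160
  i=4: 640   i=5: 281   i=6: 266   i=7: 1358
  i=8: 311   i=9: 549     …   i=28: 1562
  i=29: 1742
Match at i=29, j=15: x = 29·36 + 15 = 1059.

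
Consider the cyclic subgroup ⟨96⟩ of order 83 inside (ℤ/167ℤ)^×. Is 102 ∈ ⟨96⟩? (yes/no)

102 ∈ ⟨96⟩ iff 102^83 ≡ 1 (mod 167), since |⟨96⟩| = 83.
102^83 mod 167 = 166.
Since 166 ≠ 1, 102 does not lie in the subgroup.

no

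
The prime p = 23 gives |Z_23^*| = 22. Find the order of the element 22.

The order of 22 must divide p − 1 = 22 = 2 · 11.
Divisors: 1, 2, 11, 22.
Check each in increasing order: 22^1 ≡ 22;  22^2 ≡ 1.
Smallest exponent giving 1 is 2.

2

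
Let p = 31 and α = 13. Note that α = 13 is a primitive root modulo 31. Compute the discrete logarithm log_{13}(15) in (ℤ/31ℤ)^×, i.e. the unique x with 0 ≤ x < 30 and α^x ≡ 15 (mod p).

21

Successive powers of 13 modulo 31:
  13^0=1  13^1=13  13^2=14  13^3=27  13^4=10  13^5=6
  13^6=16  13^7=22  13^8=7  13^9=29  13^10=5  13^11=3
  13^12=8  13^13=11  13^14=19  13^15=30  13^16=18  13^17=17
  13^18=4  13^19=21  13^20=25  13^21=15
So 13^21 ≡ 15 (mod 31), giving x = 21.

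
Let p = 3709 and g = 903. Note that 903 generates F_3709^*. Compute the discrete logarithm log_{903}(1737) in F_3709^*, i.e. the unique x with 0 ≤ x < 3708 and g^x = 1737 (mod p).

Baby-step giant-step with m = ceil(sqrt(3708)) = 61.
Baby table (903^j mod 3709 for j=0..60):
  0:1  1:903  2:3138  3:3647  4:3358  5:2021  6:135  7:3217
  8:804  9:2757  10:832  11:2078  12:3389  13:342  14:979  15:1295
  16:1050  17:2355  18:1308  19:1662  20:2350  21:502  22:808  23:2660
  24:2257  25:1830  26:1985  27:1008  28:1519  29:3036  30:557  31:2256
  32:927  33:2556  34:1070  35:1870  36:1015  37:422  38:2748  39:123
  40:3508  41:238  42:3501  43:1335  44:80  45:1769  46:2537  47:2458
  48:1592  49:2193  50:3382  51:1439  52:1267  53:1729  54:3507  55:3044
  56:363  57:1397  58:431  59:3457  60:2402
Giant step factor: 903^(-61) ≡ 2717 (mod 3709).
Scan 1737·2717^i mod 3709 for i = 0, 1, …:
  i=0: 1737   i=1: 1581   i=2: 555   i=3: 2081
  i=4: 1561   i=5: 1850   i=6: 755   i=7: 258
  i=8: 3694   i=9: 44     …   i=58: 675
  i=59: 1729
Match at i=59, j=53: x = 59·61 + 53 = 3652.

3652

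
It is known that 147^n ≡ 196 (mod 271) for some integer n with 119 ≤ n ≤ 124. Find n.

122

Compute 147^119 mod 271 = 215, then multiply by 147 repeatedly:
  147^119=215  147^120=169  147^121=182  147^122=196
Found 196 at exponent 122.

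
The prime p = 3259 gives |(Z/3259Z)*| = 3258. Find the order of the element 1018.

The order of 1018 must divide p − 1 = 3258 = 2 · 3^2 · 181.
Divisors: 1, 2, 3, 6, 9, 18, 181, 362, 543, 1086, 1629, 3258.
Check each in increasing order: 1018^1 ≡ 1018;  1018^2 ≡ 3221;  1018^3 ≡ 424;  1018^6 ≡ 531;  1018^9 ≡ 273;  1018^18 ≡ 2831;  1018^181 ≡ 2406;  1018^362 ≡ 852;  1018^543 ≡ 1.
Smallest exponent giving 1 is 543.

543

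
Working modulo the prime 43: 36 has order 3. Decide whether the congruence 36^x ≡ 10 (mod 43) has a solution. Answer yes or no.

no

⟨36⟩ has order 3; its elements mod 43 are {1, 6, 36}.
10 is not in this set.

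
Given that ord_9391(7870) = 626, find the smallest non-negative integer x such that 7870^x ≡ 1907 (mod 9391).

576

Baby-step giant-step with m = ceil(sqrt(626)) = 26.
Baby table (7870^j mod 9391 for j=0..25):
  0:1  1:7870  2:3255  3:7593  4:1977  5:7494  6:2300  7:4543
  8:1873  9:6031  10:1856  11:3715  12:2867  13:6108  14:6822  15:793
  16:5286  17:8081  18:1618  19:8855  20:7630  21:2046  22:5846  23:1511
  24:2564  25:6812
Giant step factor: 7870^(-26) ≡ 6228 (mod 9391).
Scan 1907·6228^i mod 9391 for i = 0, 1, …:
  i=0: 1907   i=1: 6572   i=2: 4438   i=3: 2151
  i=4: 4862   i=5: 3952   i=6: 8636   i=7: 2751
  i=8: 4044   i=9: 8761     …   i=21: 9043
  i=22: 1977
Match at i=22, j=4: x = 22·26 + 4 = 576.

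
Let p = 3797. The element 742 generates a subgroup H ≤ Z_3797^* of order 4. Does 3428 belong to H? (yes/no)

3428 ∈ ⟨742⟩ iff 3428^4 ≡ 1 (mod 3797), since |⟨742⟩| = 4.
3428^4 mod 3797 = 983.
Since 983 ≠ 1, 3428 does not lie in the subgroup.

no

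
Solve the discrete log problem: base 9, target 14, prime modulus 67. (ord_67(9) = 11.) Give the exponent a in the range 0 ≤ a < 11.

Successive powers of 9 modulo 67:
  9^0=1  9^1=9  9^2=14
So 9^2 ≡ 14 (mod 67), giving a = 2.

2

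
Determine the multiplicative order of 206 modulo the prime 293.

73

The order of 206 must divide p − 1 = 292 = 2^2 · 73.
Divisors: 1, 2, 4, 73, 146, 292.
Check each in increasing order: 206^1 ≡ 206;  206^2 ≡ 244;  206^4 ≡ 57;  206^73 ≡ 1.
Smallest exponent giving 1 is 73.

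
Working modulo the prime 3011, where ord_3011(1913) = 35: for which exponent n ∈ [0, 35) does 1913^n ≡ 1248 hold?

21

Successive powers of 1913 modulo 3011:
  1913^0=1  1913^1=1913  1913^2=1204  1913^3=2848  1913^4=1325  1913^5=2474
  1913^6=2481  1913^7=817  1913^8=212  1913^9=2082  1913^10=2324  1913^11=1576
  1913^12=877  1913^13=574  1913^14=2058  1913^15=1577  1913^16=2790  1913^17=1778
  1913^18=1895  1913^19=2902  1913^20=2253  1913^21=1248
So 1913^21 ≡ 1248 (mod 3011), giving n = 21.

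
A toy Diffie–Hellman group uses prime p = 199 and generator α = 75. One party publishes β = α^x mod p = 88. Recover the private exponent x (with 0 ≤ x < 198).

Baby-step giant-step with m = ceil(sqrt(198)) = 15.
Baby table (75^j mod 199 for j=0..14):
  0:1  1:75  2:53  3:194  4:23  5:133  6:25  7:84
  8:131  9:74  10:177  11:141  12:28  13:110  14:91
Giant step factor: 75^(-15) ≡ 27 (mod 199).
Scan 88·27^i mod 199 for i = 0, 1, …:
  i=0: 88   i=1: 187   i=2: 74
Match at i=2, j=9: x = 2·15 + 9 = 39.

39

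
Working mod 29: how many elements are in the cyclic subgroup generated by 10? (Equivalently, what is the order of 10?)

28

The order of 10 must divide p − 1 = 28 = 2^2 · 7.
Divisors: 1, 2, 4, 7, 14, 28.
Check each in increasing order: 10^1 ≡ 10;  10^2 ≡ 13;  10^4 ≡ 24;  10^7 ≡ 17;  10^14 ≡ 28;  10^28 ≡ 1.
Smallest exponent giving 1 is 28.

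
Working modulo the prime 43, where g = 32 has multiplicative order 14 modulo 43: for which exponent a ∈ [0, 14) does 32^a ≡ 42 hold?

Successive powers of 32 modulo 43:
  32^0=1  32^1=32  32^2=35  32^3=2  32^4=21  32^5=27
  32^6=4  32^7=42
So 32^7 ≡ 42 (mod 43), giving a = 7.

7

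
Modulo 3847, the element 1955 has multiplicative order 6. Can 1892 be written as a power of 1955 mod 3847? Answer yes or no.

yes

1892 ∈ ⟨1955⟩ iff 1892^6 ≡ 1 (mod 3847), since |⟨1955⟩| = 6.
1892^6 mod 3847 = 1.
Since 1 = 1, 1892 lies in the subgroup.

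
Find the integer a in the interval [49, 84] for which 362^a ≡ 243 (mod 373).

58

Compute 362^49 mod 373 = 232, then multiply by 362 repeatedly:
  362^49=232  362^50=59  362^51=97  362^52=52  362^53=174
  362^54=324  362^55=166  362^56=39  362^57=317  362^58=243
Found 243 at exponent 58.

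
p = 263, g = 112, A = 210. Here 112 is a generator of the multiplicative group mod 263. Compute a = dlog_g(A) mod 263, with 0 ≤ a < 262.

Baby-step giant-step with m = ceil(sqrt(262)) = 17.
Baby table (112^j mod 263 for j=0..16):
  0:1  1:112  2:183  3:245  4:88  5:125  6:61  7:257
  8:117  9:217  10:108  11:261  12:39  13:160  14:36  15:87
  16:13
Giant step factor: 112^(-17) ≡ 97 (mod 263).
Scan 210·97^i mod 263 for i = 0, 1, …:
  i=0: 210   i=1: 119   i=2: 234   i=3: 80
  i=4: 133   i=5: 14   i=6: 43   i=7: 226
  i=8: 93   i=9: 79   i=10: 36
Match at i=10, j=14: a = 10·17 + 14 = 184.

184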